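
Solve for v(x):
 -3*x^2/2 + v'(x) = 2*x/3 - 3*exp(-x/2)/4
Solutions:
 v(x) = C1 + x^3/2 + x^2/3 + 3*exp(-x/2)/2


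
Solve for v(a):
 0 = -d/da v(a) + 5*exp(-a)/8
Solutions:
 v(a) = C1 - 5*exp(-a)/8


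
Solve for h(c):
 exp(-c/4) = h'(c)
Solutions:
 h(c) = C1 - 4*exp(-c/4)


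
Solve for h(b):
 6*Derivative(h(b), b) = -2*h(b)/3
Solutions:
 h(b) = C1*exp(-b/9)


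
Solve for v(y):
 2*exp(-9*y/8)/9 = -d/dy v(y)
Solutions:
 v(y) = C1 + 16*exp(-9*y/8)/81


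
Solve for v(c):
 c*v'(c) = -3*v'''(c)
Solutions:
 v(c) = C1 + Integral(C2*airyai(-3^(2/3)*c/3) + C3*airybi(-3^(2/3)*c/3), c)


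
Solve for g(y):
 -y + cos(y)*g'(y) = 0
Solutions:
 g(y) = C1 + Integral(y/cos(y), y)


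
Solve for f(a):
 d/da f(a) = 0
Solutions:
 f(a) = C1


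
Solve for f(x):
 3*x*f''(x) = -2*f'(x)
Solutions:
 f(x) = C1 + C2*x^(1/3)


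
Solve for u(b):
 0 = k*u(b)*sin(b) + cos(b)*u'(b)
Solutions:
 u(b) = C1*exp(k*log(cos(b)))


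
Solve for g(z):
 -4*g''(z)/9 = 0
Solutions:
 g(z) = C1 + C2*z


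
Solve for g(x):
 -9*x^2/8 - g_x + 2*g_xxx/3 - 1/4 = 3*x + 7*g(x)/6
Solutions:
 g(x) = C1*exp(-x*(2/(sqrt(41) + 7)^(1/3) + (sqrt(41) + 7)^(1/3))/4)*sin(sqrt(3)*x*(-(sqrt(41) + 7)^(1/3) + 2/(sqrt(41) + 7)^(1/3))/4) + C2*exp(-x*(2/(sqrt(41) + 7)^(1/3) + (sqrt(41) + 7)^(1/3))/4)*cos(sqrt(3)*x*(-(sqrt(41) + 7)^(1/3) + 2/(sqrt(41) + 7)^(1/3))/4) + C3*exp(x*((sqrt(41) + 7)^(-1/3) + (sqrt(41) + 7)^(1/3)/2)) - 27*x^2/28 - 45*x/49 + 393/686


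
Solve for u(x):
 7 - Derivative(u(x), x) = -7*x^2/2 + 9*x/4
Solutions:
 u(x) = C1 + 7*x^3/6 - 9*x^2/8 + 7*x


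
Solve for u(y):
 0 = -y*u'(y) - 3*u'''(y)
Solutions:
 u(y) = C1 + Integral(C2*airyai(-3^(2/3)*y/3) + C3*airybi(-3^(2/3)*y/3), y)


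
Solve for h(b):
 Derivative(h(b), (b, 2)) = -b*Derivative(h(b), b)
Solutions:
 h(b) = C1 + C2*erf(sqrt(2)*b/2)


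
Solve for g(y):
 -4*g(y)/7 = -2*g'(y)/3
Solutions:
 g(y) = C1*exp(6*y/7)


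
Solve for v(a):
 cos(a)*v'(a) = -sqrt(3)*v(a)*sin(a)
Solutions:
 v(a) = C1*cos(a)^(sqrt(3))


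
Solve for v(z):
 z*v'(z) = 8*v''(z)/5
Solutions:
 v(z) = C1 + C2*erfi(sqrt(5)*z/4)


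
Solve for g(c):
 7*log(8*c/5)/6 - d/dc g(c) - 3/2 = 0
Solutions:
 g(c) = C1 + 7*c*log(c)/6 - 8*c/3 - 7*c*log(5)/6 + 7*c*log(2)/2


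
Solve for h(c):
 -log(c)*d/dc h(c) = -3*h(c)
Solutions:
 h(c) = C1*exp(3*li(c))


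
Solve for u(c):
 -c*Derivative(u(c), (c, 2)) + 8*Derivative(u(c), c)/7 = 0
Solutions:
 u(c) = C1 + C2*c^(15/7)


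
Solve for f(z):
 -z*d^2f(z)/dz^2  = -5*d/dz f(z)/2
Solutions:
 f(z) = C1 + C2*z^(7/2)


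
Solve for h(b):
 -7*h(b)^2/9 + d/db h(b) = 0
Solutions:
 h(b) = -9/(C1 + 7*b)


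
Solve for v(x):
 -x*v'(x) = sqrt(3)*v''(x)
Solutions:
 v(x) = C1 + C2*erf(sqrt(2)*3^(3/4)*x/6)


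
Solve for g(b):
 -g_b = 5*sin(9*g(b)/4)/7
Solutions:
 5*b/7 + 2*log(cos(9*g(b)/4) - 1)/9 - 2*log(cos(9*g(b)/4) + 1)/9 = C1


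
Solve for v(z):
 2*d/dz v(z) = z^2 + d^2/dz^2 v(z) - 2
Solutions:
 v(z) = C1 + C2*exp(2*z) + z^3/6 + z^2/4 - 3*z/4


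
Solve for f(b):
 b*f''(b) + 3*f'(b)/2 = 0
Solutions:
 f(b) = C1 + C2/sqrt(b)


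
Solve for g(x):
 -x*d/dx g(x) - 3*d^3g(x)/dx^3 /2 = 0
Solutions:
 g(x) = C1 + Integral(C2*airyai(-2^(1/3)*3^(2/3)*x/3) + C3*airybi(-2^(1/3)*3^(2/3)*x/3), x)


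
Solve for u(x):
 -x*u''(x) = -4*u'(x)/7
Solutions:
 u(x) = C1 + C2*x^(11/7)


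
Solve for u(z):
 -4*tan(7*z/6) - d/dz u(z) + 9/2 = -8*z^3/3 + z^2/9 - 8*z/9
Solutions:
 u(z) = C1 + 2*z^4/3 - z^3/27 + 4*z^2/9 + 9*z/2 + 24*log(cos(7*z/6))/7


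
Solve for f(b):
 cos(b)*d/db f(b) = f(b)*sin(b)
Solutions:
 f(b) = C1/cos(b)


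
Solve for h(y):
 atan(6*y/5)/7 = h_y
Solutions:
 h(y) = C1 + y*atan(6*y/5)/7 - 5*log(36*y^2 + 25)/84


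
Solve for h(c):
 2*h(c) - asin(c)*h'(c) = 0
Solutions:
 h(c) = C1*exp(2*Integral(1/asin(c), c))


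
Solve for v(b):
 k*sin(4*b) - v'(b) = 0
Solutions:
 v(b) = C1 - k*cos(4*b)/4


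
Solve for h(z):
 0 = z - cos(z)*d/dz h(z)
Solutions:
 h(z) = C1 + Integral(z/cos(z), z)


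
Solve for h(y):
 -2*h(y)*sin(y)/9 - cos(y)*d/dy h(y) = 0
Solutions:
 h(y) = C1*cos(y)^(2/9)


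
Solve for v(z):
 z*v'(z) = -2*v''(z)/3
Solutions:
 v(z) = C1 + C2*erf(sqrt(3)*z/2)


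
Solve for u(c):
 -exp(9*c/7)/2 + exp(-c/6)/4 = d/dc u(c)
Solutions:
 u(c) = C1 - 7*exp(9*c/7)/18 - 3*exp(-c/6)/2


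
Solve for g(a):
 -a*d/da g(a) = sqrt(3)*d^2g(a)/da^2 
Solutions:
 g(a) = C1 + C2*erf(sqrt(2)*3^(3/4)*a/6)


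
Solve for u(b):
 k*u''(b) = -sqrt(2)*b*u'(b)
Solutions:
 u(b) = C1 + C2*sqrt(k)*erf(2^(3/4)*b*sqrt(1/k)/2)


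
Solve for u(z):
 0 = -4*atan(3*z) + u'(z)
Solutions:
 u(z) = C1 + 4*z*atan(3*z) - 2*log(9*z^2 + 1)/3


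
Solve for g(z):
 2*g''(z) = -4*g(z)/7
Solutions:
 g(z) = C1*sin(sqrt(14)*z/7) + C2*cos(sqrt(14)*z/7)


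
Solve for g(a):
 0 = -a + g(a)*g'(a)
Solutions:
 g(a) = -sqrt(C1 + a^2)
 g(a) = sqrt(C1 + a^2)


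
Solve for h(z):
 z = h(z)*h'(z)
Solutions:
 h(z) = -sqrt(C1 + z^2)
 h(z) = sqrt(C1 + z^2)


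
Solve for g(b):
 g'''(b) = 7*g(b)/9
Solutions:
 g(b) = C3*exp(21^(1/3)*b/3) + (C1*sin(3^(5/6)*7^(1/3)*b/6) + C2*cos(3^(5/6)*7^(1/3)*b/6))*exp(-21^(1/3)*b/6)


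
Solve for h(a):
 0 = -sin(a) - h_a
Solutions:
 h(a) = C1 + cos(a)


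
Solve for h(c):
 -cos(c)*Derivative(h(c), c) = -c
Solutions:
 h(c) = C1 + Integral(c/cos(c), c)


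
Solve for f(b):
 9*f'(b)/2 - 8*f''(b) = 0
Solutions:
 f(b) = C1 + C2*exp(9*b/16)


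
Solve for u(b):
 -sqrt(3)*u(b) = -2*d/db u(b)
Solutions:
 u(b) = C1*exp(sqrt(3)*b/2)


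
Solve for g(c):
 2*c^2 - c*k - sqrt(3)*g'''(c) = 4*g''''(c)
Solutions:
 g(c) = C1 + C2*c + C3*c^2 + C4*exp(-sqrt(3)*c/4) + sqrt(3)*c^5/90 + c^4*(-sqrt(3)*k - 16)/72 + 2*c^3*(3*k + 16*sqrt(3))/27


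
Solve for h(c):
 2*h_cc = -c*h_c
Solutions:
 h(c) = C1 + C2*erf(c/2)


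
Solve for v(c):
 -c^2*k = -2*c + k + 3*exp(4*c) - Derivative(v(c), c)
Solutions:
 v(c) = C1 + c^3*k/3 - c^2 + c*k + 3*exp(4*c)/4


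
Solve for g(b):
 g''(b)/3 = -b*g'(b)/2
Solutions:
 g(b) = C1 + C2*erf(sqrt(3)*b/2)


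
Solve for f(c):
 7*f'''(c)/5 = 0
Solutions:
 f(c) = C1 + C2*c + C3*c^2


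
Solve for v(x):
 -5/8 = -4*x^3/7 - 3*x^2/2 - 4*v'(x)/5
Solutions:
 v(x) = C1 - 5*x^4/28 - 5*x^3/8 + 25*x/32


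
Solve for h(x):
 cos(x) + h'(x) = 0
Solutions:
 h(x) = C1 - sin(x)


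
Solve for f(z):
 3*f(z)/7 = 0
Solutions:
 f(z) = 0


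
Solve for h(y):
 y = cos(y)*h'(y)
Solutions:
 h(y) = C1 + Integral(y/cos(y), y)


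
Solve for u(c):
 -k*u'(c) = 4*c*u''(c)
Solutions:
 u(c) = C1 + c^(1 - re(k)/4)*(C2*sin(log(c)*Abs(im(k))/4) + C3*cos(log(c)*im(k)/4))


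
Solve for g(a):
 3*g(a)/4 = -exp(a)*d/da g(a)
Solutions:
 g(a) = C1*exp(3*exp(-a)/4)


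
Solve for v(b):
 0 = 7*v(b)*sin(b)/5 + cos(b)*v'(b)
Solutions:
 v(b) = C1*cos(b)^(7/5)


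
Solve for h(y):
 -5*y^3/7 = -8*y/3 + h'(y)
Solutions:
 h(y) = C1 - 5*y^4/28 + 4*y^2/3


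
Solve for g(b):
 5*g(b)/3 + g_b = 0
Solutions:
 g(b) = C1*exp(-5*b/3)


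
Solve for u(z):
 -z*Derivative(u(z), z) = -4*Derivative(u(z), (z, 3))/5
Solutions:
 u(z) = C1 + Integral(C2*airyai(10^(1/3)*z/2) + C3*airybi(10^(1/3)*z/2), z)


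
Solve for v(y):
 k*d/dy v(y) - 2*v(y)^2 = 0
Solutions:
 v(y) = -k/(C1*k + 2*y)


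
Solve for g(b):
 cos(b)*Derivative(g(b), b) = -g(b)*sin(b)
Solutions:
 g(b) = C1*cos(b)


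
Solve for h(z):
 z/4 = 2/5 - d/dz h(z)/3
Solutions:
 h(z) = C1 - 3*z^2/8 + 6*z/5


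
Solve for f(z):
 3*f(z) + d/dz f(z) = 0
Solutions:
 f(z) = C1*exp(-3*z)


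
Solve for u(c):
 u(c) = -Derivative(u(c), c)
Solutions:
 u(c) = C1*exp(-c)


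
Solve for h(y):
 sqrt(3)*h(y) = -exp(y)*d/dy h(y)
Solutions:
 h(y) = C1*exp(sqrt(3)*exp(-y))


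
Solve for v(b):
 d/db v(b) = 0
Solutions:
 v(b) = C1


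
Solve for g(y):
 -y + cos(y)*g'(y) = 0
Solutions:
 g(y) = C1 + Integral(y/cos(y), y)


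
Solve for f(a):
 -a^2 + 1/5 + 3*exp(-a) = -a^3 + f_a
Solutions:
 f(a) = C1 + a^4/4 - a^3/3 + a/5 - 3*exp(-a)


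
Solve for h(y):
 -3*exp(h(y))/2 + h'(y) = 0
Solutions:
 h(y) = log(-1/(C1 + 3*y)) + log(2)


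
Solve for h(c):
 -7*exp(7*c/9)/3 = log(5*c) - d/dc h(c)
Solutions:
 h(c) = C1 + c*log(c) + c*(-1 + log(5)) + 3*exp(7*c/9)


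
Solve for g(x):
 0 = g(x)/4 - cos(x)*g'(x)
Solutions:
 g(x) = C1*(sin(x) + 1)^(1/8)/(sin(x) - 1)^(1/8)


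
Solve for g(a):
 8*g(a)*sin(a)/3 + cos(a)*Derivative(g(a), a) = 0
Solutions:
 g(a) = C1*cos(a)^(8/3)


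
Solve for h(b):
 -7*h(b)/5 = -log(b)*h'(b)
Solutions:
 h(b) = C1*exp(7*li(b)/5)


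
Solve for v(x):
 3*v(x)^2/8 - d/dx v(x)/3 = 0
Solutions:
 v(x) = -8/(C1 + 9*x)


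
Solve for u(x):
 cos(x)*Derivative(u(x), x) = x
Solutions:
 u(x) = C1 + Integral(x/cos(x), x)


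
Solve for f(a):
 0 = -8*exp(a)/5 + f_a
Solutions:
 f(a) = C1 + 8*exp(a)/5


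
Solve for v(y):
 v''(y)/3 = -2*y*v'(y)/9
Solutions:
 v(y) = C1 + C2*erf(sqrt(3)*y/3)


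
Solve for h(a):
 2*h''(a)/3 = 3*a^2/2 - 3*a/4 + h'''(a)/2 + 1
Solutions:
 h(a) = C1 + C2*a + C3*exp(4*a/3) + 3*a^4/16 + 3*a^3/8 + 51*a^2/32


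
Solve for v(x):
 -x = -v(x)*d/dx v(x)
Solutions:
 v(x) = -sqrt(C1 + x^2)
 v(x) = sqrt(C1 + x^2)


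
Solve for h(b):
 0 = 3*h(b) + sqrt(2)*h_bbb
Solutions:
 h(b) = C3*exp(-2^(5/6)*3^(1/3)*b/2) + (C1*sin(6^(5/6)*b/4) + C2*cos(6^(5/6)*b/4))*exp(2^(5/6)*3^(1/3)*b/4)


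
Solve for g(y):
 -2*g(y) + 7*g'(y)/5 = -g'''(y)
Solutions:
 g(y) = C1*exp(y*(-15*(1 + 13*sqrt(330)/225)^(1/3) + 7/(1 + 13*sqrt(330)/225)^(1/3))/30)*sin(sqrt(3)*y*(7/(1 + 13*sqrt(330)/225)^(1/3) + 15*(1 + 13*sqrt(330)/225)^(1/3))/30) + C2*exp(y*(-15*(1 + 13*sqrt(330)/225)^(1/3) + 7/(1 + 13*sqrt(330)/225)^(1/3))/30)*cos(sqrt(3)*y*(7/(1 + 13*sqrt(330)/225)^(1/3) + 15*(1 + 13*sqrt(330)/225)^(1/3))/30) + C3*exp(y*(-7/(15*(1 + 13*sqrt(330)/225)^(1/3)) + (1 + 13*sqrt(330)/225)^(1/3)))


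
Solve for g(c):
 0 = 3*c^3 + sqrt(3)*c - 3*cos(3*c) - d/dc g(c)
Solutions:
 g(c) = C1 + 3*c^4/4 + sqrt(3)*c^2/2 - sin(3*c)


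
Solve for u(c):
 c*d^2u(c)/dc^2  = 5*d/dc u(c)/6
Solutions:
 u(c) = C1 + C2*c^(11/6)


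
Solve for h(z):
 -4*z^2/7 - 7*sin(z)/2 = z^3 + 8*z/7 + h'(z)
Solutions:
 h(z) = C1 - z^4/4 - 4*z^3/21 - 4*z^2/7 + 7*cos(z)/2


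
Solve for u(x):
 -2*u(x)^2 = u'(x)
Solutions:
 u(x) = 1/(C1 + 2*x)


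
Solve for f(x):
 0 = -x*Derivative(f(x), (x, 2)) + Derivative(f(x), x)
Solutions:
 f(x) = C1 + C2*x^2


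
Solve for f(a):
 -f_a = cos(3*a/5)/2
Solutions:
 f(a) = C1 - 5*sin(3*a/5)/6


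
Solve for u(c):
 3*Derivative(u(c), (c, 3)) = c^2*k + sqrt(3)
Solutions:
 u(c) = C1 + C2*c + C3*c^2 + c^5*k/180 + sqrt(3)*c^3/18


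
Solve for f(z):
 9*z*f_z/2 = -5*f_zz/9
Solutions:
 f(z) = C1 + C2*erf(9*sqrt(5)*z/10)


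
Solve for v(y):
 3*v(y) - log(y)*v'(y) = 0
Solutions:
 v(y) = C1*exp(3*li(y))


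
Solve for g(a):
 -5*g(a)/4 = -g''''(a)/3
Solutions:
 g(a) = C1*exp(-15^(1/4)*sqrt(2)*a/2) + C2*exp(15^(1/4)*sqrt(2)*a/2) + C3*sin(15^(1/4)*sqrt(2)*a/2) + C4*cos(15^(1/4)*sqrt(2)*a/2)


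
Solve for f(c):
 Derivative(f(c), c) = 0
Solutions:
 f(c) = C1


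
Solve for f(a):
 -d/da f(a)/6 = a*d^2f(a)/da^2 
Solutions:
 f(a) = C1 + C2*a^(5/6)


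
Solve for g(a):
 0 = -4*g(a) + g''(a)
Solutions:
 g(a) = C1*exp(-2*a) + C2*exp(2*a)


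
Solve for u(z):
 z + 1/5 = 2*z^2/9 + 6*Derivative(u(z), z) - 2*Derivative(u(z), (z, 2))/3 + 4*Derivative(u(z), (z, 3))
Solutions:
 u(z) = C1 - z^3/81 + 77*z^2/972 + 1097*z/10935 + (C2*sin(sqrt(215)*z/12) + C3*cos(sqrt(215)*z/12))*exp(z/12)


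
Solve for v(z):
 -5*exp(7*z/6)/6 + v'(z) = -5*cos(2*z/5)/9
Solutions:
 v(z) = C1 + 5*exp(7*z/6)/7 - 25*sin(2*z/5)/18


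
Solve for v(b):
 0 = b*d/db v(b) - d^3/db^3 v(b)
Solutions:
 v(b) = C1 + Integral(C2*airyai(b) + C3*airybi(b), b)


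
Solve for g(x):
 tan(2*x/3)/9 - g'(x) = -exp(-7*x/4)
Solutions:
 g(x) = C1 + log(tan(2*x/3)^2 + 1)/12 - 4*exp(-7*x/4)/7


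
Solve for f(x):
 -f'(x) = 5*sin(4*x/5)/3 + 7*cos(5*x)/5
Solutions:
 f(x) = C1 - 7*sin(5*x)/25 + 25*cos(4*x/5)/12


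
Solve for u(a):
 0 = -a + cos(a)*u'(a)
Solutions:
 u(a) = C1 + Integral(a/cos(a), a)


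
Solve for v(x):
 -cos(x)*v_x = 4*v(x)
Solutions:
 v(x) = C1*(sin(x)^2 - 2*sin(x) + 1)/(sin(x)^2 + 2*sin(x) + 1)


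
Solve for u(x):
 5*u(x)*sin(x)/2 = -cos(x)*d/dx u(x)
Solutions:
 u(x) = C1*cos(x)^(5/2)


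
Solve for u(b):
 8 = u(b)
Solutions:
 u(b) = 8


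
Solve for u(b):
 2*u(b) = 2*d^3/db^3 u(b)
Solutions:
 u(b) = C3*exp(b) + (C1*sin(sqrt(3)*b/2) + C2*cos(sqrt(3)*b/2))*exp(-b/2)


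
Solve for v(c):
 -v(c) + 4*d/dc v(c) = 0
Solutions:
 v(c) = C1*exp(c/4)


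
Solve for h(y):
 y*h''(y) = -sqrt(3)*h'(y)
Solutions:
 h(y) = C1 + C2*y^(1 - sqrt(3))


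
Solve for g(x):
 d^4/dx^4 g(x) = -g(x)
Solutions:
 g(x) = (C1*sin(sqrt(2)*x/2) + C2*cos(sqrt(2)*x/2))*exp(-sqrt(2)*x/2) + (C3*sin(sqrt(2)*x/2) + C4*cos(sqrt(2)*x/2))*exp(sqrt(2)*x/2)


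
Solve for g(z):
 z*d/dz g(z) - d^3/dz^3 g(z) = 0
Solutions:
 g(z) = C1 + Integral(C2*airyai(z) + C3*airybi(z), z)


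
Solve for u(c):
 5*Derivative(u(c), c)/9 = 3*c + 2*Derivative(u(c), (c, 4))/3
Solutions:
 u(c) = C1 + C4*exp(5^(1/3)*6^(2/3)*c/6) + 27*c^2/10 + (C2*sin(2^(2/3)*3^(1/6)*5^(1/3)*c/4) + C3*cos(2^(2/3)*3^(1/6)*5^(1/3)*c/4))*exp(-5^(1/3)*6^(2/3)*c/12)


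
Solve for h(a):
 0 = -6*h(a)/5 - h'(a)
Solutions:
 h(a) = C1*exp(-6*a/5)


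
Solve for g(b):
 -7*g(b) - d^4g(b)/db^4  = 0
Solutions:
 g(b) = (C1*sin(sqrt(2)*7^(1/4)*b/2) + C2*cos(sqrt(2)*7^(1/4)*b/2))*exp(-sqrt(2)*7^(1/4)*b/2) + (C3*sin(sqrt(2)*7^(1/4)*b/2) + C4*cos(sqrt(2)*7^(1/4)*b/2))*exp(sqrt(2)*7^(1/4)*b/2)


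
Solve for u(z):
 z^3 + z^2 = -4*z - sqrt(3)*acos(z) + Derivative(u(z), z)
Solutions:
 u(z) = C1 + z^4/4 + z^3/3 + 2*z^2 + sqrt(3)*(z*acos(z) - sqrt(1 - z^2))


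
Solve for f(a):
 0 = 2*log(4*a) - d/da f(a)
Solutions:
 f(a) = C1 + 2*a*log(a) - 2*a + a*log(16)


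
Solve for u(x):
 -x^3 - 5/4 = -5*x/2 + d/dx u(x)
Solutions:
 u(x) = C1 - x^4/4 + 5*x^2/4 - 5*x/4


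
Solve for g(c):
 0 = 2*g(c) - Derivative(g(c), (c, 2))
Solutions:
 g(c) = C1*exp(-sqrt(2)*c) + C2*exp(sqrt(2)*c)


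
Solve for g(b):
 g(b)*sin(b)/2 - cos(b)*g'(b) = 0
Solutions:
 g(b) = C1/sqrt(cos(b))


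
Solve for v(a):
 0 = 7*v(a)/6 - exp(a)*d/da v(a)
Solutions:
 v(a) = C1*exp(-7*exp(-a)/6)


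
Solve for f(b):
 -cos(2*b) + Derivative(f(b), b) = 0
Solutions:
 f(b) = C1 + sin(2*b)/2


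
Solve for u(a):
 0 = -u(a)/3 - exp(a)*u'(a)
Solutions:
 u(a) = C1*exp(exp(-a)/3)


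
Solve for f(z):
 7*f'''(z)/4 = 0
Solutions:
 f(z) = C1 + C2*z + C3*z^2


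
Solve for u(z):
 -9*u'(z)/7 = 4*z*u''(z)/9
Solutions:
 u(z) = C1 + C2/z^(53/28)


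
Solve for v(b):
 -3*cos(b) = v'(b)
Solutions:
 v(b) = C1 - 3*sin(b)


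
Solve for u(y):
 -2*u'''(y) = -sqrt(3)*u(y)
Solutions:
 u(y) = C3*exp(2^(2/3)*3^(1/6)*y/2) + (C1*sin(6^(2/3)*y/4) + C2*cos(6^(2/3)*y/4))*exp(-2^(2/3)*3^(1/6)*y/4)


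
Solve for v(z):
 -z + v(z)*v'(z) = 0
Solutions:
 v(z) = -sqrt(C1 + z^2)
 v(z) = sqrt(C1 + z^2)


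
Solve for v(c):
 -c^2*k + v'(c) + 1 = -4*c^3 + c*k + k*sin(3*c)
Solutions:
 v(c) = C1 - c^4 + c^3*k/3 + c^2*k/2 - c - k*cos(3*c)/3


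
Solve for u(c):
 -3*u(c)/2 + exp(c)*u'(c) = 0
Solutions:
 u(c) = C1*exp(-3*exp(-c)/2)


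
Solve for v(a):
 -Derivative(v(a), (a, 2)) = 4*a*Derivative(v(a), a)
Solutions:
 v(a) = C1 + C2*erf(sqrt(2)*a)


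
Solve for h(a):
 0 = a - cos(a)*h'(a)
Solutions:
 h(a) = C1 + Integral(a/cos(a), a)


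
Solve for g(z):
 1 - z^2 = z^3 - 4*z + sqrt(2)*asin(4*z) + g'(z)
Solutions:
 g(z) = C1 - z^4/4 - z^3/3 + 2*z^2 + z - sqrt(2)*(z*asin(4*z) + sqrt(1 - 16*z^2)/4)


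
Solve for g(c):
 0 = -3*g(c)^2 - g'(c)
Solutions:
 g(c) = 1/(C1 + 3*c)


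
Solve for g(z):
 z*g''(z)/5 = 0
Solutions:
 g(z) = C1 + C2*z


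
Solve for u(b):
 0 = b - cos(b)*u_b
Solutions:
 u(b) = C1 + Integral(b/cos(b), b)


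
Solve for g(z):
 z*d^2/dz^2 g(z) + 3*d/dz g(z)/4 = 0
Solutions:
 g(z) = C1 + C2*z^(1/4)


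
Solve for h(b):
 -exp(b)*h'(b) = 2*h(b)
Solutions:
 h(b) = C1*exp(2*exp(-b))


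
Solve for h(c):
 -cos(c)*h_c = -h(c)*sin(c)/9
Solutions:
 h(c) = C1/cos(c)^(1/9)


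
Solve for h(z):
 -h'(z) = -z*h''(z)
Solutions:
 h(z) = C1 + C2*z^2


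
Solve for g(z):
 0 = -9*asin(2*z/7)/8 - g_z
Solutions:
 g(z) = C1 - 9*z*asin(2*z/7)/8 - 9*sqrt(49 - 4*z^2)/16


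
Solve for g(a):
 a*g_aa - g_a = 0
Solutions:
 g(a) = C1 + C2*a^2


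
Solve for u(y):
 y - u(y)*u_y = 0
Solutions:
 u(y) = -sqrt(C1 + y^2)
 u(y) = sqrt(C1 + y^2)


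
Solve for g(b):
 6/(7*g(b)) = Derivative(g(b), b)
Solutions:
 g(b) = -sqrt(C1 + 84*b)/7
 g(b) = sqrt(C1 + 84*b)/7


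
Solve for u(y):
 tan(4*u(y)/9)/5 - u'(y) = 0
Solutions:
 u(y) = -9*asin(C1*exp(4*y/45))/4 + 9*pi/4
 u(y) = 9*asin(C1*exp(4*y/45))/4


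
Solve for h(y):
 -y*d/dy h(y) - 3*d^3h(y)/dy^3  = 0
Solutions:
 h(y) = C1 + Integral(C2*airyai(-3^(2/3)*y/3) + C3*airybi(-3^(2/3)*y/3), y)


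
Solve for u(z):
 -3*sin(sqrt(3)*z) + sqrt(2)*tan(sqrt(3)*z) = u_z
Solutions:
 u(z) = C1 - sqrt(6)*log(cos(sqrt(3)*z))/3 + sqrt(3)*cos(sqrt(3)*z)


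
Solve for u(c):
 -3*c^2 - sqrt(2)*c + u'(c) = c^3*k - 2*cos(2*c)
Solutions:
 u(c) = C1 + c^4*k/4 + c^3 + sqrt(2)*c^2/2 - sin(2*c)


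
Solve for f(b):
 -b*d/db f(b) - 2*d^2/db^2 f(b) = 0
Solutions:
 f(b) = C1 + C2*erf(b/2)


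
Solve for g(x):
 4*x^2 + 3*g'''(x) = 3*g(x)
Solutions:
 g(x) = C3*exp(x) + 4*x^2/3 + (C1*sin(sqrt(3)*x/2) + C2*cos(sqrt(3)*x/2))*exp(-x/2)


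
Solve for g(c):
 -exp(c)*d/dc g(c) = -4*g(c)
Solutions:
 g(c) = C1*exp(-4*exp(-c))


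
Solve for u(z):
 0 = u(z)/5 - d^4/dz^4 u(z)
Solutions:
 u(z) = C1*exp(-5^(3/4)*z/5) + C2*exp(5^(3/4)*z/5) + C3*sin(5^(3/4)*z/5) + C4*cos(5^(3/4)*z/5)


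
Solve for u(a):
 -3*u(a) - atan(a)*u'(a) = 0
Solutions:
 u(a) = C1*exp(-3*Integral(1/atan(a), a))


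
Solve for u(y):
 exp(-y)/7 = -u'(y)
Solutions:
 u(y) = C1 + exp(-y)/7


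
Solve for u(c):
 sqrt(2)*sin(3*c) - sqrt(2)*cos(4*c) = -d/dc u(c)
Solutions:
 u(c) = C1 + sqrt(2)*sin(4*c)/4 + sqrt(2)*cos(3*c)/3


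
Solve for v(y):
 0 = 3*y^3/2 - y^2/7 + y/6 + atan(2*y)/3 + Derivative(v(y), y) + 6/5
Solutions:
 v(y) = C1 - 3*y^4/8 + y^3/21 - y^2/12 - y*atan(2*y)/3 - 6*y/5 + log(4*y^2 + 1)/12


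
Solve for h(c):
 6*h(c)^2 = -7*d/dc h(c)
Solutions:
 h(c) = 7/(C1 + 6*c)


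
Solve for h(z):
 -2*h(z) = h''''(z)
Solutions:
 h(z) = (C1*sin(2^(3/4)*z/2) + C2*cos(2^(3/4)*z/2))*exp(-2^(3/4)*z/2) + (C3*sin(2^(3/4)*z/2) + C4*cos(2^(3/4)*z/2))*exp(2^(3/4)*z/2)


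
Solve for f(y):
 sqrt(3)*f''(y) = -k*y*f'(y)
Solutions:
 f(y) = Piecewise((-sqrt(2)*3^(1/4)*sqrt(pi)*C1*erf(sqrt(2)*3^(3/4)*sqrt(k)*y/6)/(2*sqrt(k)) - C2, (k > 0) | (k < 0)), (-C1*y - C2, True))


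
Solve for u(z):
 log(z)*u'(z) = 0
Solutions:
 u(z) = C1


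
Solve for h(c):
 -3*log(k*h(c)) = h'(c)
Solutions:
 li(k*h(c))/k = C1 - 3*c


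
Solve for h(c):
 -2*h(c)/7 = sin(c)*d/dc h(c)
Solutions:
 h(c) = C1*(cos(c) + 1)^(1/7)/(cos(c) - 1)^(1/7)


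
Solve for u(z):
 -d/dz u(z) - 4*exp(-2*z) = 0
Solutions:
 u(z) = C1 + 2*exp(-2*z)


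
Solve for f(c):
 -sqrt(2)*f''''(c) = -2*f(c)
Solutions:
 f(c) = C1*exp(-2^(1/8)*c) + C2*exp(2^(1/8)*c) + C3*sin(2^(1/8)*c) + C4*cos(2^(1/8)*c)


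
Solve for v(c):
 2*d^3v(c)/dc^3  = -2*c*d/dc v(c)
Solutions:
 v(c) = C1 + Integral(C2*airyai(-c) + C3*airybi(-c), c)


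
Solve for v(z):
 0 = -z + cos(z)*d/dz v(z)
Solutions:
 v(z) = C1 + Integral(z/cos(z), z)


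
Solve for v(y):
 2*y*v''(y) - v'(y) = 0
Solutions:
 v(y) = C1 + C2*y^(3/2)


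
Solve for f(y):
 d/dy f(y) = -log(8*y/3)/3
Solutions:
 f(y) = C1 - y*log(y)/3 - y*log(2) + y/3 + y*log(3)/3


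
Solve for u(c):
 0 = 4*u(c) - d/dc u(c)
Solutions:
 u(c) = C1*exp(4*c)


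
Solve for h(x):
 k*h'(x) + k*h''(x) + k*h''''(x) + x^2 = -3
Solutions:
 h(x) = C1 + C2*exp(6^(1/3)*x*(-2*3^(1/3)/(9 + sqrt(93))^(1/3) + 2^(1/3)*(9 + sqrt(93))^(1/3))/12)*sin(2^(1/3)*3^(1/6)*x*(6/(9 + sqrt(93))^(1/3) + 2^(1/3)*3^(2/3)*(9 + sqrt(93))^(1/3))/12) + C3*exp(6^(1/3)*x*(-2*3^(1/3)/(9 + sqrt(93))^(1/3) + 2^(1/3)*(9 + sqrt(93))^(1/3))/12)*cos(2^(1/3)*3^(1/6)*x*(6/(9 + sqrt(93))^(1/3) + 2^(1/3)*3^(2/3)*(9 + sqrt(93))^(1/3))/12) + C4*exp(-6^(1/3)*x*(-2*3^(1/3)/(9 + sqrt(93))^(1/3) + 2^(1/3)*(9 + sqrt(93))^(1/3))/6) - x^3/(3*k) + x^2/k - 5*x/k


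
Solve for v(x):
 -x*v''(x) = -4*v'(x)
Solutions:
 v(x) = C1 + C2*x^5


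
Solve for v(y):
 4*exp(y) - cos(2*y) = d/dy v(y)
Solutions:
 v(y) = C1 + 4*exp(y) - sin(2*y)/2


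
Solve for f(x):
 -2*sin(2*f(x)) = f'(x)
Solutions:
 f(x) = pi - acos((-C1 - exp(8*x))/(C1 - exp(8*x)))/2
 f(x) = acos((-C1 - exp(8*x))/(C1 - exp(8*x)))/2


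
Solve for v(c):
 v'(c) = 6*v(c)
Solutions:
 v(c) = C1*exp(6*c)


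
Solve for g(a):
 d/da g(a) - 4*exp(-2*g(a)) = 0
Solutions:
 g(a) = log(-sqrt(C1 + 8*a))
 g(a) = log(C1 + 8*a)/2


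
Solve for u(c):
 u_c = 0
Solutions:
 u(c) = C1


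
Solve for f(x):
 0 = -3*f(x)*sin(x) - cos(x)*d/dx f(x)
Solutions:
 f(x) = C1*cos(x)^3


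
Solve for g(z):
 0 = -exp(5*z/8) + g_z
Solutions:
 g(z) = C1 + 8*exp(5*z/8)/5


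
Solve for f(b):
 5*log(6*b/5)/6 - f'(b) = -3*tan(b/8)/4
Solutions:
 f(b) = C1 + 5*b*log(b)/6 - 5*b*log(5)/6 - 5*b/6 + 5*b*log(6)/6 - 6*log(cos(b/8))


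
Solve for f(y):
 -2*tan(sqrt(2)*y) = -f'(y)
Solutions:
 f(y) = C1 - sqrt(2)*log(cos(sqrt(2)*y))


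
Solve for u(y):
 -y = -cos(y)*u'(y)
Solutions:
 u(y) = C1 + Integral(y/cos(y), y)


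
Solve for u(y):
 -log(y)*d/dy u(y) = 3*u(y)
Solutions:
 u(y) = C1*exp(-3*li(y))


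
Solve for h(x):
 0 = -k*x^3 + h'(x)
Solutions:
 h(x) = C1 + k*x^4/4


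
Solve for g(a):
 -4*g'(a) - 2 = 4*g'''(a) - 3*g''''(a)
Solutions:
 g(a) = C1 + C2*exp(a*(-2^(1/3)*(9*sqrt(921) + 275)^(1/3) - 8*2^(2/3)/(9*sqrt(921) + 275)^(1/3) + 8)/18)*sin(2^(1/3)*sqrt(3)*a*(-(9*sqrt(921) + 275)^(1/3) + 8*2^(1/3)/(9*sqrt(921) + 275)^(1/3))/18) + C3*exp(a*(-2^(1/3)*(9*sqrt(921) + 275)^(1/3) - 8*2^(2/3)/(9*sqrt(921) + 275)^(1/3) + 8)/18)*cos(2^(1/3)*sqrt(3)*a*(-(9*sqrt(921) + 275)^(1/3) + 8*2^(1/3)/(9*sqrt(921) + 275)^(1/3))/18) + C4*exp(a*(8*2^(2/3)/(9*sqrt(921) + 275)^(1/3) + 4 + 2^(1/3)*(9*sqrt(921) + 275)^(1/3))/9) - a/2


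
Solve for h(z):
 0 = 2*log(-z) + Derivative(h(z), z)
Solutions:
 h(z) = C1 - 2*z*log(-z) + 2*z


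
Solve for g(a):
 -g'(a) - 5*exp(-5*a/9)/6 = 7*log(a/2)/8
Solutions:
 g(a) = C1 - 7*a*log(a)/8 + 7*a*(log(2) + 1)/8 + 3*exp(-5*a/9)/2


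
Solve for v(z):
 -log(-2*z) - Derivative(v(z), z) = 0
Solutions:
 v(z) = C1 - z*log(-z) + z*(1 - log(2))


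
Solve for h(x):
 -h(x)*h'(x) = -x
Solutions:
 h(x) = -sqrt(C1 + x^2)
 h(x) = sqrt(C1 + x^2)


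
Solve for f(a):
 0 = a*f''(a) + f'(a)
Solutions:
 f(a) = C1 + C2*log(a)


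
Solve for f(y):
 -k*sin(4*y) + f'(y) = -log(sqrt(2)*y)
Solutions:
 f(y) = C1 - k*cos(4*y)/4 - y*log(y) - y*log(2)/2 + y


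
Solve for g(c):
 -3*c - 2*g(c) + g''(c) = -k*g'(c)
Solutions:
 g(c) = C1*exp(c*(-k + sqrt(k^2 + 8))/2) + C2*exp(-c*(k + sqrt(k^2 + 8))/2) - 3*c/2 - 3*k/4


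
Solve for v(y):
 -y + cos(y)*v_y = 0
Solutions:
 v(y) = C1 + Integral(y/cos(y), y)


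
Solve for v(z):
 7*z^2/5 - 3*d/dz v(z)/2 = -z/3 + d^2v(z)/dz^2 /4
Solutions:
 v(z) = C1 + C2*exp(-6*z) + 14*z^3/45 - 2*z^2/45 + 2*z/135


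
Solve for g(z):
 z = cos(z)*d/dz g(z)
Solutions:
 g(z) = C1 + Integral(z/cos(z), z)


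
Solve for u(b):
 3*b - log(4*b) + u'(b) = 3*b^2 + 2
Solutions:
 u(b) = C1 + b^3 - 3*b^2/2 + b*log(b) + b + b*log(4)


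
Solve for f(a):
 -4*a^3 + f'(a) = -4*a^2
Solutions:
 f(a) = C1 + a^4 - 4*a^3/3


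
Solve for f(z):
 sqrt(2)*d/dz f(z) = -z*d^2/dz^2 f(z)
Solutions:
 f(z) = C1 + C2*z^(1 - sqrt(2))


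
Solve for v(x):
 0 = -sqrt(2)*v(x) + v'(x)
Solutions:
 v(x) = C1*exp(sqrt(2)*x)


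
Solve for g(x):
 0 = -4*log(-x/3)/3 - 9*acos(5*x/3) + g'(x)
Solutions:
 g(x) = C1 + 4*x*log(-x)/3 + 9*x*acos(5*x/3) - 4*x*log(3)/3 - 4*x/3 - 9*sqrt(9 - 25*x^2)/5


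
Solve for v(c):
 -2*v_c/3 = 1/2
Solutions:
 v(c) = C1 - 3*c/4


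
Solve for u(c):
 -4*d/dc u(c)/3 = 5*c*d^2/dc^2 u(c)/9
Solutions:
 u(c) = C1 + C2/c^(7/5)


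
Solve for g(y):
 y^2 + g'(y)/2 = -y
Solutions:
 g(y) = C1 - 2*y^3/3 - y^2


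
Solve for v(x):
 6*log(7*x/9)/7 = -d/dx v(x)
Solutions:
 v(x) = C1 - 6*x*log(x)/7 - 6*x*log(7)/7 + 6*x/7 + 12*x*log(3)/7


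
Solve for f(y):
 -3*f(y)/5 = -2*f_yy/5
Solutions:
 f(y) = C1*exp(-sqrt(6)*y/2) + C2*exp(sqrt(6)*y/2)


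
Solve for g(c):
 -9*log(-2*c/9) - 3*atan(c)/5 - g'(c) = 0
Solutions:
 g(c) = C1 - 9*c*log(-c) - 3*c*atan(c)/5 - 9*c*log(2) + 9*c + 18*c*log(3) + 3*log(c^2 + 1)/10


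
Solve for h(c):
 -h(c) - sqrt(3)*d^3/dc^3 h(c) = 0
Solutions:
 h(c) = C3*exp(-3^(5/6)*c/3) + (C1*sin(3^(1/3)*c/2) + C2*cos(3^(1/3)*c/2))*exp(3^(5/6)*c/6)


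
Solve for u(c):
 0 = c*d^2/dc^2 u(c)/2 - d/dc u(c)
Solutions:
 u(c) = C1 + C2*c^3


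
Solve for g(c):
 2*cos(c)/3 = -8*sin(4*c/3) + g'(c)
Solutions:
 g(c) = C1 + 2*sin(c)/3 - 6*cos(4*c/3)


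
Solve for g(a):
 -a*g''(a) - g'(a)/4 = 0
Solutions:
 g(a) = C1 + C2*a^(3/4)


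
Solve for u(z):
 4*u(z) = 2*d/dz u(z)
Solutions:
 u(z) = C1*exp(2*z)


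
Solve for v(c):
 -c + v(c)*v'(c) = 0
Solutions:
 v(c) = -sqrt(C1 + c^2)
 v(c) = sqrt(C1 + c^2)


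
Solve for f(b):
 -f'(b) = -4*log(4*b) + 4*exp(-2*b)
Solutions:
 f(b) = C1 + 4*b*log(b) + 4*b*(-1 + 2*log(2)) + 2*exp(-2*b)


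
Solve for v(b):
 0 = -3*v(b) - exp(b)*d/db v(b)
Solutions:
 v(b) = C1*exp(3*exp(-b))


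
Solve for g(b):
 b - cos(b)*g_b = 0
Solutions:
 g(b) = C1 + Integral(b/cos(b), b)


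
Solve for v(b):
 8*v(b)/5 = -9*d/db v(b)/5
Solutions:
 v(b) = C1*exp(-8*b/9)


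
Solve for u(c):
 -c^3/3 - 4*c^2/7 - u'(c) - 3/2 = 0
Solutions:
 u(c) = C1 - c^4/12 - 4*c^3/21 - 3*c/2


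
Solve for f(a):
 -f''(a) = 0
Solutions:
 f(a) = C1 + C2*a


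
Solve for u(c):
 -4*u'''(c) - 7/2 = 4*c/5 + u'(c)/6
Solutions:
 u(c) = C1 + C2*sin(sqrt(6)*c/12) + C3*cos(sqrt(6)*c/12) - 12*c^2/5 - 21*c


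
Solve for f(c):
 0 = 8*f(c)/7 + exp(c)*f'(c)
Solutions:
 f(c) = C1*exp(8*exp(-c)/7)


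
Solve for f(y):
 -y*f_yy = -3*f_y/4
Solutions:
 f(y) = C1 + C2*y^(7/4)


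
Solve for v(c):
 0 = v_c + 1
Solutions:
 v(c) = C1 - c


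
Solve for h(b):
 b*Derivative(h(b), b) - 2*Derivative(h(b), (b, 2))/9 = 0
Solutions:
 h(b) = C1 + C2*erfi(3*b/2)


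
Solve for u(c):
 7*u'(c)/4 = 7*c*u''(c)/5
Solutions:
 u(c) = C1 + C2*c^(9/4)


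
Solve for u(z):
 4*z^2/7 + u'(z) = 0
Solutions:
 u(z) = C1 - 4*z^3/21


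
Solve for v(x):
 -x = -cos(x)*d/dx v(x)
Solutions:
 v(x) = C1 + Integral(x/cos(x), x)


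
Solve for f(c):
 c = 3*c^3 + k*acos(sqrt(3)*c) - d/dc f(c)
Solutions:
 f(c) = C1 + 3*c^4/4 - c^2/2 + k*(c*acos(sqrt(3)*c) - sqrt(3)*sqrt(1 - 3*c^2)/3)


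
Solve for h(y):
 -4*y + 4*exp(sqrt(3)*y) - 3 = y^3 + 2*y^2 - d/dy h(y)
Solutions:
 h(y) = C1 + y^4/4 + 2*y^3/3 + 2*y^2 + 3*y - 4*sqrt(3)*exp(sqrt(3)*y)/3


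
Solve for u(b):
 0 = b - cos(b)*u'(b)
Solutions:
 u(b) = C1 + Integral(b/cos(b), b)


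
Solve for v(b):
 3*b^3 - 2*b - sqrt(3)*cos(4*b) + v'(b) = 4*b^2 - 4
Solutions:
 v(b) = C1 - 3*b^4/4 + 4*b^3/3 + b^2 - 4*b + sqrt(3)*sin(4*b)/4


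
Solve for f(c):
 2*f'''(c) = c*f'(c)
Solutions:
 f(c) = C1 + Integral(C2*airyai(2^(2/3)*c/2) + C3*airybi(2^(2/3)*c/2), c)


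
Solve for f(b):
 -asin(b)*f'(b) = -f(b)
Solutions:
 f(b) = C1*exp(Integral(1/asin(b), b))


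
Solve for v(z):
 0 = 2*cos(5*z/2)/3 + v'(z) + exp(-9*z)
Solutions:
 v(z) = C1 - 4*sin(5*z/2)/15 + exp(-9*z)/9


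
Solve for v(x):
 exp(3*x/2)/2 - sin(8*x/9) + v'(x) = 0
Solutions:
 v(x) = C1 - exp(3*x/2)/3 - 9*cos(8*x/9)/8


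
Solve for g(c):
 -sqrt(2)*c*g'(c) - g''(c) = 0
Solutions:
 g(c) = C1 + C2*erf(2^(3/4)*c/2)


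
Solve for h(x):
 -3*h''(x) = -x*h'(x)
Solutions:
 h(x) = C1 + C2*erfi(sqrt(6)*x/6)


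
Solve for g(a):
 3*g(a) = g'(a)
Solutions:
 g(a) = C1*exp(3*a)


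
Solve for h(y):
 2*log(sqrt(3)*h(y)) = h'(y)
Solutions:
 -Integral(1/(2*log(_y) + log(3)), (_y, h(y))) = C1 - y


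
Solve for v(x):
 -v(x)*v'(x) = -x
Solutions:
 v(x) = -sqrt(C1 + x^2)
 v(x) = sqrt(C1 + x^2)


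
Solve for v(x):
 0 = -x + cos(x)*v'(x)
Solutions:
 v(x) = C1 + Integral(x/cos(x), x)


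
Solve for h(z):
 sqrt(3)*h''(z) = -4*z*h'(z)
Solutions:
 h(z) = C1 + C2*erf(sqrt(2)*3^(3/4)*z/3)


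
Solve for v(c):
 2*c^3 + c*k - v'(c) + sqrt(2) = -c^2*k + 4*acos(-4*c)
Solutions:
 v(c) = C1 + c^4/2 + c^3*k/3 + c^2*k/2 - 4*c*acos(-4*c) + sqrt(2)*c - sqrt(1 - 16*c^2)


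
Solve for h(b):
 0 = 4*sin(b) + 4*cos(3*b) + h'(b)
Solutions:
 h(b) = C1 - 4*sin(3*b)/3 + 4*cos(b)


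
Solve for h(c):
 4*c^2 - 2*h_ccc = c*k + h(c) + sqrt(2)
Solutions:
 h(c) = C3*exp(-2^(2/3)*c/2) + 4*c^2 - c*k + (C1*sin(2^(2/3)*sqrt(3)*c/4) + C2*cos(2^(2/3)*sqrt(3)*c/4))*exp(2^(2/3)*c/4) - sqrt(2)


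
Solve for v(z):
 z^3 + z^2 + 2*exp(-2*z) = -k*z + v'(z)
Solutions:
 v(z) = C1 + k*z^2/2 + z^4/4 + z^3/3 - exp(-2*z)


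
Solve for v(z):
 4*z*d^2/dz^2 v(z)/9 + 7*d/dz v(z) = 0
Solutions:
 v(z) = C1 + C2/z^(59/4)


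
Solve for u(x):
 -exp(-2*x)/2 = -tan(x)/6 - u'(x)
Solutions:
 u(x) = C1 - log(tan(x)^2 + 1)/12 - exp(-2*x)/4


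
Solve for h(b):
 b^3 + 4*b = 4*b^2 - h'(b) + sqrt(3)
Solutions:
 h(b) = C1 - b^4/4 + 4*b^3/3 - 2*b^2 + sqrt(3)*b


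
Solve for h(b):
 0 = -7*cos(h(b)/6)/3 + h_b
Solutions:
 -7*b/3 - 3*log(sin(h(b)/6) - 1) + 3*log(sin(h(b)/6) + 1) = C1


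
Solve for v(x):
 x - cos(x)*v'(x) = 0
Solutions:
 v(x) = C1 + Integral(x/cos(x), x)


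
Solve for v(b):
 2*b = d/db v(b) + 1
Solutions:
 v(b) = C1 + b^2 - b


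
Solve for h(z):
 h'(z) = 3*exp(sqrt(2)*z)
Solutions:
 h(z) = C1 + 3*sqrt(2)*exp(sqrt(2)*z)/2


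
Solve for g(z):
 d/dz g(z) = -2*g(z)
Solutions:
 g(z) = C1*exp(-2*z)


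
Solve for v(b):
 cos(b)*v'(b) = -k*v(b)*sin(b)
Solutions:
 v(b) = C1*exp(k*log(cos(b)))


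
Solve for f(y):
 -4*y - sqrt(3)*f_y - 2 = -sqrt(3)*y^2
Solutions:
 f(y) = C1 + y^3/3 - 2*sqrt(3)*y^2/3 - 2*sqrt(3)*y/3


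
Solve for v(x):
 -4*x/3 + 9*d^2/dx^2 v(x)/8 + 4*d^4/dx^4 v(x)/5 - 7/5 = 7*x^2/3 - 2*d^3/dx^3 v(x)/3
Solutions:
 v(x) = C1 + C2*x + 14*x^4/81 - 464*x^3/2187 - 46796*x^2/98415 + (C3*sin(sqrt(710)*x/24) + C4*cos(sqrt(710)*x/24))*exp(-5*x/12)


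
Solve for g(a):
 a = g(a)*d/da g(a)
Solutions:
 g(a) = -sqrt(C1 + a^2)
 g(a) = sqrt(C1 + a^2)


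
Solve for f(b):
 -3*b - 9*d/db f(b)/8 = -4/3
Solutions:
 f(b) = C1 - 4*b^2/3 + 32*b/27


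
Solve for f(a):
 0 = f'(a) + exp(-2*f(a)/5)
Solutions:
 f(a) = 5*log(-sqrt(C1 - a)) - 5*log(5) + 5*log(10)/2
 f(a) = 5*log(C1 - a)/2 - 5*log(5) + 5*log(10)/2


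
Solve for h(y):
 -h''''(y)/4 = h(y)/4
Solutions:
 h(y) = (C1*sin(sqrt(2)*y/2) + C2*cos(sqrt(2)*y/2))*exp(-sqrt(2)*y/2) + (C3*sin(sqrt(2)*y/2) + C4*cos(sqrt(2)*y/2))*exp(sqrt(2)*y/2)


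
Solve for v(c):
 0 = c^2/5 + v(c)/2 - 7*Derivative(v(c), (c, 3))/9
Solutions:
 v(c) = C3*exp(42^(2/3)*c/14) - 2*c^2/5 + (C1*sin(3*14^(2/3)*3^(1/6)*c/28) + C2*cos(3*14^(2/3)*3^(1/6)*c/28))*exp(-42^(2/3)*c/28)


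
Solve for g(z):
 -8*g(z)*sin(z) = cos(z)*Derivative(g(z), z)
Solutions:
 g(z) = C1*cos(z)^8


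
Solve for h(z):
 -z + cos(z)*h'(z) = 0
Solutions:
 h(z) = C1 + Integral(z/cos(z), z)


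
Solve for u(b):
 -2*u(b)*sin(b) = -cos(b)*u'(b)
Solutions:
 u(b) = C1/cos(b)^2


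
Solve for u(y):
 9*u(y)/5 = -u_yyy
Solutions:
 u(y) = C3*exp(-15^(2/3)*y/5) + (C1*sin(3*3^(1/6)*5^(2/3)*y/10) + C2*cos(3*3^(1/6)*5^(2/3)*y/10))*exp(15^(2/3)*y/10)


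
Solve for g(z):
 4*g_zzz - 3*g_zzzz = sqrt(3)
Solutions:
 g(z) = C1 + C2*z + C3*z^2 + C4*exp(4*z/3) + sqrt(3)*z^3/24


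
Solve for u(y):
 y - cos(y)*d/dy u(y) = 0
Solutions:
 u(y) = C1 + Integral(y/cos(y), y)


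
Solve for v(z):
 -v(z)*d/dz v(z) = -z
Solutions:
 v(z) = -sqrt(C1 + z^2)
 v(z) = sqrt(C1 + z^2)


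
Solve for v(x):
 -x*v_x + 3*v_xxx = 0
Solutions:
 v(x) = C1 + Integral(C2*airyai(3^(2/3)*x/3) + C3*airybi(3^(2/3)*x/3), x)


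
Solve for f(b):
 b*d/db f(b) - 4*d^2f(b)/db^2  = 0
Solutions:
 f(b) = C1 + C2*erfi(sqrt(2)*b/4)


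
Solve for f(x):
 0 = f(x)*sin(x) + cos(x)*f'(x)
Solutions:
 f(x) = C1*cos(x)


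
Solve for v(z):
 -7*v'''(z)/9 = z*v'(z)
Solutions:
 v(z) = C1 + Integral(C2*airyai(-21^(2/3)*z/7) + C3*airybi(-21^(2/3)*z/7), z)


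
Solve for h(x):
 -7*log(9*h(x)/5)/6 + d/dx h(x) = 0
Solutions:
 -6*Integral(1/(log(_y) - log(5) + 2*log(3)), (_y, h(x)))/7 = C1 - x


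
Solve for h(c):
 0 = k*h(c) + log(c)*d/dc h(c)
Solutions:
 h(c) = C1*exp(-k*li(c))


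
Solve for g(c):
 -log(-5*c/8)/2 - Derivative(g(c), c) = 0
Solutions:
 g(c) = C1 - c*log(-c)/2 + c*(-log(5) + 1 + 3*log(2))/2


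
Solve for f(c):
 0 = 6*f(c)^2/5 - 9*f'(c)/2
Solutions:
 f(c) = -15/(C1 + 4*c)


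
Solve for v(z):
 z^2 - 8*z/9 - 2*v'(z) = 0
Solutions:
 v(z) = C1 + z^3/6 - 2*z^2/9


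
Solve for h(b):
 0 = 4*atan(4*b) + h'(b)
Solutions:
 h(b) = C1 - 4*b*atan(4*b) + log(16*b^2 + 1)/2


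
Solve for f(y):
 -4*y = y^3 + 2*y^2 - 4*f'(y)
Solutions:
 f(y) = C1 + y^4/16 + y^3/6 + y^2/2


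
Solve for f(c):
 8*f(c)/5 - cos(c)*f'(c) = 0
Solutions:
 f(c) = C1*(sin(c) + 1)^(4/5)/(sin(c) - 1)^(4/5)


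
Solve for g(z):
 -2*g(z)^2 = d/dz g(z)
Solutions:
 g(z) = 1/(C1 + 2*z)


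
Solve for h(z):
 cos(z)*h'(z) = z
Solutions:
 h(z) = C1 + Integral(z/cos(z), z)


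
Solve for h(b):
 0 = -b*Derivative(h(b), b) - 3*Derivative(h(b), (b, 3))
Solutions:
 h(b) = C1 + Integral(C2*airyai(-3^(2/3)*b/3) + C3*airybi(-3^(2/3)*b/3), b)


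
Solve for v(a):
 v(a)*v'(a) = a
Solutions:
 v(a) = -sqrt(C1 + a^2)
 v(a) = sqrt(C1 + a^2)


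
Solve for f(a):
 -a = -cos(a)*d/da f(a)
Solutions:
 f(a) = C1 + Integral(a/cos(a), a)


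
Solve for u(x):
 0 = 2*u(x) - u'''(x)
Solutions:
 u(x) = C3*exp(2^(1/3)*x) + (C1*sin(2^(1/3)*sqrt(3)*x/2) + C2*cos(2^(1/3)*sqrt(3)*x/2))*exp(-2^(1/3)*x/2)


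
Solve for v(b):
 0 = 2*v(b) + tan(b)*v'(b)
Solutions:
 v(b) = C1/sin(b)^2


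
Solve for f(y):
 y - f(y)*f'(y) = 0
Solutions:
 f(y) = -sqrt(C1 + y^2)
 f(y) = sqrt(C1 + y^2)


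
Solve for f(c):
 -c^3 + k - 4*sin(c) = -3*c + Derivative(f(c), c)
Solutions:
 f(c) = C1 - c^4/4 + 3*c^2/2 + c*k + 4*cos(c)


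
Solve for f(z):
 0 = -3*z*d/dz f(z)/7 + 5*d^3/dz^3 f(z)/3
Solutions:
 f(z) = C1 + Integral(C2*airyai(105^(2/3)*z/35) + C3*airybi(105^(2/3)*z/35), z)


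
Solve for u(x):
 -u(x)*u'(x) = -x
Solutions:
 u(x) = -sqrt(C1 + x^2)
 u(x) = sqrt(C1 + x^2)


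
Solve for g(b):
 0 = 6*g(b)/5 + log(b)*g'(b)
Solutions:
 g(b) = C1*exp(-6*li(b)/5)


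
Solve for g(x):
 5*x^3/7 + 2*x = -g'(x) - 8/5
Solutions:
 g(x) = C1 - 5*x^4/28 - x^2 - 8*x/5


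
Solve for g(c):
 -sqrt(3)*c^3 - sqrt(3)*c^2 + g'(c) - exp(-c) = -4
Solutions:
 g(c) = C1 + sqrt(3)*c^4/4 + sqrt(3)*c^3/3 - 4*c - exp(-c)


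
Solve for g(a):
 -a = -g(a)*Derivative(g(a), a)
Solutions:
 g(a) = -sqrt(C1 + a^2)
 g(a) = sqrt(C1 + a^2)


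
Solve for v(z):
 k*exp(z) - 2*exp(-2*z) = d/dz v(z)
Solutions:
 v(z) = C1 + k*exp(z) + exp(-2*z)


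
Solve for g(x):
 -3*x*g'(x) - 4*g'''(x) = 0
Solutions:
 g(x) = C1 + Integral(C2*airyai(-6^(1/3)*x/2) + C3*airybi(-6^(1/3)*x/2), x)


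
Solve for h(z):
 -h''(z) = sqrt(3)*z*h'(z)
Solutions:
 h(z) = C1 + C2*erf(sqrt(2)*3^(1/4)*z/2)


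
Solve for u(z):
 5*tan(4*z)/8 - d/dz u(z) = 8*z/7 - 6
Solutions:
 u(z) = C1 - 4*z^2/7 + 6*z - 5*log(cos(4*z))/32


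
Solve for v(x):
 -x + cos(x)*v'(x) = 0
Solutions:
 v(x) = C1 + Integral(x/cos(x), x)


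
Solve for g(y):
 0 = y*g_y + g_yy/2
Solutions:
 g(y) = C1 + C2*erf(y)


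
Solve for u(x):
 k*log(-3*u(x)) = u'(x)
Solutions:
 Integral(1/(log(-_y) + log(3)), (_y, u(x))) = C1 + k*x


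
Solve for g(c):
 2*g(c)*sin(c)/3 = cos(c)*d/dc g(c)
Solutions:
 g(c) = C1/cos(c)^(2/3)


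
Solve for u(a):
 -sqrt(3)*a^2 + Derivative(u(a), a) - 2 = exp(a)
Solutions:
 u(a) = C1 + sqrt(3)*a^3/3 + 2*a + exp(a)


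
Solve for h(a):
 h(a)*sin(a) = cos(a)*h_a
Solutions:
 h(a) = C1/cos(a)


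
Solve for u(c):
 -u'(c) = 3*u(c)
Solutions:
 u(c) = C1*exp(-3*c)


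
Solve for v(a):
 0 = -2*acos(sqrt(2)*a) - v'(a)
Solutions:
 v(a) = C1 - 2*a*acos(sqrt(2)*a) + sqrt(2)*sqrt(1 - 2*a^2)


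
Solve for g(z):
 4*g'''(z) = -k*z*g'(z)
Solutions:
 g(z) = C1 + Integral(C2*airyai(2^(1/3)*z*(-k)^(1/3)/2) + C3*airybi(2^(1/3)*z*(-k)^(1/3)/2), z)


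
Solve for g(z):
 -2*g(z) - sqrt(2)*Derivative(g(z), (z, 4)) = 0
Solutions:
 g(z) = (C1*sin(2^(5/8)*z/2) + C2*cos(2^(5/8)*z/2))*exp(-2^(5/8)*z/2) + (C3*sin(2^(5/8)*z/2) + C4*cos(2^(5/8)*z/2))*exp(2^(5/8)*z/2)


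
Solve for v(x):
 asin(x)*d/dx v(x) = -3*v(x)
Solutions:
 v(x) = C1*exp(-3*Integral(1/asin(x), x))


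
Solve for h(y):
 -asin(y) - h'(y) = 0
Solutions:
 h(y) = C1 - y*asin(y) - sqrt(1 - y^2)


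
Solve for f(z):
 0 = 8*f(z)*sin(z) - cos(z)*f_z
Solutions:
 f(z) = C1/cos(z)^8


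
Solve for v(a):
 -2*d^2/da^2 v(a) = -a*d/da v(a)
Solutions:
 v(a) = C1 + C2*erfi(a/2)


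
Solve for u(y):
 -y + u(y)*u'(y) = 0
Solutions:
 u(y) = -sqrt(C1 + y^2)
 u(y) = sqrt(C1 + y^2)


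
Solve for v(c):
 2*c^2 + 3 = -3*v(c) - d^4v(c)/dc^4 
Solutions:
 v(c) = -2*c^2/3 + (C1*sin(sqrt(2)*3^(1/4)*c/2) + C2*cos(sqrt(2)*3^(1/4)*c/2))*exp(-sqrt(2)*3^(1/4)*c/2) + (C3*sin(sqrt(2)*3^(1/4)*c/2) + C4*cos(sqrt(2)*3^(1/4)*c/2))*exp(sqrt(2)*3^(1/4)*c/2) - 1


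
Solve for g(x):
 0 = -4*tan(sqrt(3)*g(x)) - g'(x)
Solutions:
 g(x) = sqrt(3)*(pi - asin(C1*exp(-4*sqrt(3)*x)))/3
 g(x) = sqrt(3)*asin(C1*exp(-4*sqrt(3)*x))/3


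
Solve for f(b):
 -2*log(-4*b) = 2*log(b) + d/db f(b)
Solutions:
 f(b) = C1 - 4*b*log(b) + 2*b*(-2*log(2) + 2 - I*pi)


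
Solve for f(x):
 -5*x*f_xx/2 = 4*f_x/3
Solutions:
 f(x) = C1 + C2*x^(7/15)


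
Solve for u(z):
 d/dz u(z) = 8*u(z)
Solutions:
 u(z) = C1*exp(8*z)


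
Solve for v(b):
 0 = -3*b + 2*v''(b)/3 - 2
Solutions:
 v(b) = C1 + C2*b + 3*b^3/4 + 3*b^2/2


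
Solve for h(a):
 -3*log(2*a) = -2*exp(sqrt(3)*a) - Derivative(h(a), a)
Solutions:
 h(a) = C1 + 3*a*log(a) + 3*a*(-1 + log(2)) - 2*sqrt(3)*exp(sqrt(3)*a)/3


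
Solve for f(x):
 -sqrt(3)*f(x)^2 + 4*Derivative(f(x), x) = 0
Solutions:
 f(x) = -4/(C1 + sqrt(3)*x)


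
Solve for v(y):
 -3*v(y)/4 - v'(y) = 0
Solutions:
 v(y) = C1*exp(-3*y/4)


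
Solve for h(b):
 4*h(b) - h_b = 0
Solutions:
 h(b) = C1*exp(4*b)


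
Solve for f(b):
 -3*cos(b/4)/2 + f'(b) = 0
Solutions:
 f(b) = C1 + 6*sin(b/4)
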